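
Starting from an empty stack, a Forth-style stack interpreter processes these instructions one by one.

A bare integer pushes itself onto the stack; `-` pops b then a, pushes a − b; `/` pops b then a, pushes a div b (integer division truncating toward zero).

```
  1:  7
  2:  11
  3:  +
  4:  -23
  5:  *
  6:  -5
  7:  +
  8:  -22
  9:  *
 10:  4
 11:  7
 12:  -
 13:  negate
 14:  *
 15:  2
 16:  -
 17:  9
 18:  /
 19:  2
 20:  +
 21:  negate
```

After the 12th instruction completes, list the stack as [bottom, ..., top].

[9218, -3]

7   -> [7]
11  -> [7, 11]
+   -> [18]
-23 -> [18, -23]
*   -> [-414]
-5  -> [-414, -5]
+   -> [-419]
-22 -> [-419, -22]
*   -> [9218]
4   -> [9218, 4]
7   -> [9218, 4, 7]
-   -> [9218, -3]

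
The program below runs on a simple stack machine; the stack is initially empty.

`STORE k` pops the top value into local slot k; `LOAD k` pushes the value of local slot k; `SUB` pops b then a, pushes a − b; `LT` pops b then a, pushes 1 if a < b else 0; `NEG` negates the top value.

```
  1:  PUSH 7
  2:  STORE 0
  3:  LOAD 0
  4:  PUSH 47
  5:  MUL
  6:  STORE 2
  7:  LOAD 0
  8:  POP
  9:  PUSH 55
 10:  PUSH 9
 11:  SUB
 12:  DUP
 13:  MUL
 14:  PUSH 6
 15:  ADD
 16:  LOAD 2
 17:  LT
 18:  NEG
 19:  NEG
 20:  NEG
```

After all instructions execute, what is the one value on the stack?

0

PUSH 7  : 7
STORE 0 : (empty)
LOAD 0  : 7
PUSH 47 : 7 47
MUL     : 329
STORE 2 : (empty)
LOAD 0  : 7
POP     : (empty)
PUSH 55 : 55
PUSH 9  : 55 9
SUB     : 46
DUP     : 46 46
MUL     : 2116
PUSH 6  : 2116 6
ADD     : 2122
LOAD 2  : 2122 329
LT      : 0
NEG     : 0
NEG     : 0
NEG     : 0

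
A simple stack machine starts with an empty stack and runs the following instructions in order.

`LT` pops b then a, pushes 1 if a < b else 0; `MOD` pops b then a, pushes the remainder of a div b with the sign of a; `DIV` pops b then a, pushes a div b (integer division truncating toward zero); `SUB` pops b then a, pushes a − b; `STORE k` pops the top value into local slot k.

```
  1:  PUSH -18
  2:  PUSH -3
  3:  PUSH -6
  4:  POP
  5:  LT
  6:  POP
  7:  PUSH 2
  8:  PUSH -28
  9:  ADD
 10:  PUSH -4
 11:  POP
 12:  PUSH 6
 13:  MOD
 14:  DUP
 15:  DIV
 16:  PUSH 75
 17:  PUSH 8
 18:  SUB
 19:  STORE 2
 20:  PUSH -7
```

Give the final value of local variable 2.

PUSH -18 -> [-18]
PUSH -3  -> [-18, -3]
PUSH -6  -> [-18, -3, -6]
POP      -> [-18, -3]
LT       -> [1]
POP      -> []
PUSH 2   -> [2]
PUSH -28 -> [2, -28]
ADD      -> [-26]
PUSH -4  -> [-26, -4]
POP      -> [-26]
PUSH 6   -> [-26, 6]
MOD      -> [-2]
DUP      -> [-2, -2]
DIV      -> [1]
PUSH 75  -> [1, 75]
PUSH 8   -> [1, 75, 8]
SUB      -> [1, 67]
STORE 2  -> [1]
PUSH -7  -> [1, -7]

67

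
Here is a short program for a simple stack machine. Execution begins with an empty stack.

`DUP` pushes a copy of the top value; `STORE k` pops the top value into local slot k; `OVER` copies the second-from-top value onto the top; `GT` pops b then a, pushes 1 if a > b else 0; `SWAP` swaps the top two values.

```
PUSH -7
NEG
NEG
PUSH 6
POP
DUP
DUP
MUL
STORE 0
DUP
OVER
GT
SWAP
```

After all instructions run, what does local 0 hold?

49

PUSH -7 -> [-7]
NEG     -> [7]
NEG     -> [-7]
PUSH 6  -> [-7, 6]
POP     -> [-7]
DUP     -> [-7, -7]
DUP     -> [-7, -7, -7]
MUL     -> [-7, 49]
STORE 0 -> [-7]
DUP     -> [-7, -7]
OVER    -> [-7, -7, -7]
GT      -> [-7, 0]
SWAP    -> [0, -7]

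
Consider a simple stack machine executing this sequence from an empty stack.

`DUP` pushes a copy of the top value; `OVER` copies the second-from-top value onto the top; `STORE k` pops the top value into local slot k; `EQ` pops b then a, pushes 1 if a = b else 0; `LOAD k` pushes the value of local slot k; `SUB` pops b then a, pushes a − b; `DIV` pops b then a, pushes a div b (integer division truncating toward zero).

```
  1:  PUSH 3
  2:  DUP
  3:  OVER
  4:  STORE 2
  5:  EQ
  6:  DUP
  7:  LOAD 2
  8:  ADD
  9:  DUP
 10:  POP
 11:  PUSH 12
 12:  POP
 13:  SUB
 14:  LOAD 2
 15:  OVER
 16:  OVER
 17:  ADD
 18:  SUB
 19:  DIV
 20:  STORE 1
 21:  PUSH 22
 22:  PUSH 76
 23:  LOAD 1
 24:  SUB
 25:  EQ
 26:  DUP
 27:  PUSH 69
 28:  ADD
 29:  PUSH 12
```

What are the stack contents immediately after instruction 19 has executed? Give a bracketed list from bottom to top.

PUSH 3   [3]
DUP      [3, 3]
OVER     [3, 3, 3]
STORE 2  [3, 3]
EQ       [1]
DUP      [1, 1]
LOAD 2   [1, 1, 3]
ADD      [1, 4]
DUP      [1, 4, 4]
POP      [1, 4]
PUSH 12  [1, 4, 12]
POP      [1, 4]
SUB      [-3]
LOAD 2   [-3, 3]
OVER     [-3, 3, -3]
OVER     [-3, 3, -3, 3]
ADD      [-3, 3, 0]
SUB      [-3, 3]
DIV      [-1]

[-1]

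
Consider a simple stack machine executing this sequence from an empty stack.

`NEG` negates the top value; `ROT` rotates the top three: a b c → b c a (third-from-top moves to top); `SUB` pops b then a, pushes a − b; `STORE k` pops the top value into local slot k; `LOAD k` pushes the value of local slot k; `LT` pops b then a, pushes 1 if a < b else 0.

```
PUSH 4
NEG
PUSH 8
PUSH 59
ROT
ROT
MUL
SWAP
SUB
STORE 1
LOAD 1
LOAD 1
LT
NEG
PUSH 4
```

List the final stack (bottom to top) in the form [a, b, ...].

PUSH 4  -> [4]
NEG     -> [-4]
PUSH 8  -> [-4, 8]
PUSH 59 -> [-4, 8, 59]
ROT     -> [8, 59, -4]
ROT     -> [59, -4, 8]
MUL     -> [59, -32]
SWAP    -> [-32, 59]
SUB     -> [-91]
STORE 1 -> []
LOAD 1  -> [-91]
LOAD 1  -> [-91, -91]
LT      -> [0]
NEG     -> [0]
PUSH 4  -> [0, 4]

[0, 4]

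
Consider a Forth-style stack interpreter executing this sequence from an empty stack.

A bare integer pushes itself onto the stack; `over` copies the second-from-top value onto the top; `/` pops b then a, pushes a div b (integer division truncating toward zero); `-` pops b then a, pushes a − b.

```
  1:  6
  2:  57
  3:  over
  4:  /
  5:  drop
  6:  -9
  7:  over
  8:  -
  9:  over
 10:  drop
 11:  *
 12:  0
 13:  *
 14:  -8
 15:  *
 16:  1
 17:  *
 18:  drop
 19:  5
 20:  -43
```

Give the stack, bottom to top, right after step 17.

6    → 6
57   → 6 57
over → 6 57 6
/    → 6 9
drop → 6
-9   → 6 -9
over → 6 -9 6
-    → 6 -15
over → 6 -15 6
drop → 6 -15
*    → -90
0    → -90 0
*    → 0
-8   → 0 -8
*    → 0
1    → 0 1
*    → 0

[0]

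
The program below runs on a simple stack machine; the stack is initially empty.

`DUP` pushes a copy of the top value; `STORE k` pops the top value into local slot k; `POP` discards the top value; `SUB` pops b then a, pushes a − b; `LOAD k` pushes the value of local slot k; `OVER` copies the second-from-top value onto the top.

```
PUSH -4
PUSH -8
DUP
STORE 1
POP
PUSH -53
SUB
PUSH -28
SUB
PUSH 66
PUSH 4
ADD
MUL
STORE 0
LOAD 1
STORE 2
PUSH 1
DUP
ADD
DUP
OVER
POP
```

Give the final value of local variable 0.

PUSH -4  → -4
PUSH -8  → -4 -8
DUP      → -4 -8 -8
STORE 1  → -4 -8
POP      → -4
PUSH -53 → -4 -53
SUB      → 49
PUSH -28 → 49 -28
SUB      → 77
PUSH 66  → 77 66
PUSH 4   → 77 66 4
ADD      → 77 70
MUL      → 5390
STORE 0  → (empty)
LOAD 1   → -8
STORE 2  → (empty)
PUSH 1   → 1
DUP      → 1 1
ADD      → 2
DUP      → 2 2
OVER     → 2 2 2
POP      → 2 2

5390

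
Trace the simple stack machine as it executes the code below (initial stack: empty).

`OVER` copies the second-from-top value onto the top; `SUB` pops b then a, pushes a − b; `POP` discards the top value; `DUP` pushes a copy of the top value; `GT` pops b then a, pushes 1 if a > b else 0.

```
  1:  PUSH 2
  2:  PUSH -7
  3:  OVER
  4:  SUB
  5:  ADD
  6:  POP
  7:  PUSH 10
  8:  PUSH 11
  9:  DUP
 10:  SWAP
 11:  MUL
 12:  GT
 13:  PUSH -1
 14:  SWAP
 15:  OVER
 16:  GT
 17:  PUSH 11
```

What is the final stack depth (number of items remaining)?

3

PUSH 2  : 2
PUSH -7 : 2 -7
OVER    : 2 -7 2
SUB     : 2 -9
ADD     : -7
POP     : (empty)
PUSH 10 : 10
PUSH 11 : 10 11
DUP     : 10 11 11
SWAP    : 10 11 11
MUL     : 10 121
GT      : 0
PUSH -1 : 0 -1
SWAP    : -1 0
OVER    : -1 0 -1
GT      : -1 1
PUSH 11 : -1 1 11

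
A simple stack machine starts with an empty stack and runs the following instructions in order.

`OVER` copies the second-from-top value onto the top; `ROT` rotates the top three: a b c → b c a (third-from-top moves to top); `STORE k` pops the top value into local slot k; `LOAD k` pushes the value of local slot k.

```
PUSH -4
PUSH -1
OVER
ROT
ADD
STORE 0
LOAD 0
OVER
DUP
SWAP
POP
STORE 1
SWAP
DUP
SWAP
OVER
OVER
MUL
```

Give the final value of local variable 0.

-8

PUSH -4 -> -4
PUSH -1 -> -4 -1
OVER    -> -4 -1 -4
ROT     -> -1 -4 -4
ADD     -> -1 -8
STORE 0 -> -1
LOAD 0  -> -1 -8
OVER    -> -1 -8 -1
DUP     -> -1 -8 -1 -1
SWAP    -> -1 -8 -1 -1
POP     -> -1 -8 -1
STORE 1 -> -1 -8
SWAP    -> -8 -1
DUP     -> -8 -1 -1
SWAP    -> -8 -1 -1
OVER    -> -8 -1 -1 -1
OVER    -> -8 -1 -1 -1 -1
MUL     -> -8 -1 -1 1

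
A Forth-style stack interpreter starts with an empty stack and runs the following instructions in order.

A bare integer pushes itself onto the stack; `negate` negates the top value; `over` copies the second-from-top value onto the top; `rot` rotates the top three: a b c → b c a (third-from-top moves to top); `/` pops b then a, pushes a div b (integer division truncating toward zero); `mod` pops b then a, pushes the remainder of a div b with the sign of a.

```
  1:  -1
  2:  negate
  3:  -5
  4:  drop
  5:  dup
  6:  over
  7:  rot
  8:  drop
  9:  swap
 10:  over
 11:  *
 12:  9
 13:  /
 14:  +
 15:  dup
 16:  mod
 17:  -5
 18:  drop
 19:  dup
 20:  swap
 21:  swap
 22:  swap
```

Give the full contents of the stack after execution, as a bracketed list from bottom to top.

[0, 0]

-1      -1
negate  1
-5      1 -5
drop    1
dup     1 1
over    1 1 1
rot     1 1 1
drop    1 1
swap    1 1
over    1 1 1
*       1 1
9       1 1 9
/       1 0
+       1
dup     1 1
mod     0
-5      0 -5
drop    0
dup     0 0
swap    0 0
swap    0 0
swap    0 0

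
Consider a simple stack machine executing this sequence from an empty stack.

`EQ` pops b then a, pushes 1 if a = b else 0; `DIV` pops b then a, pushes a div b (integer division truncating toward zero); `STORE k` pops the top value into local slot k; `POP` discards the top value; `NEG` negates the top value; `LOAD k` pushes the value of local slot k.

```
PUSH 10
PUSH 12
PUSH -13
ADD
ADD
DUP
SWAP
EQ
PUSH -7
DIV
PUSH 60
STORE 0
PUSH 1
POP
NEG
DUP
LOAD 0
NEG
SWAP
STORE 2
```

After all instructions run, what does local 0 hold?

60

PUSH 10  -> 10
PUSH 12  -> 10 12
PUSH -13 -> 10 12 -13
ADD      -> 10 -1
ADD      -> 9
DUP      -> 9 9
SWAP     -> 9 9
EQ       -> 1
PUSH -7  -> 1 -7
DIV      -> 0
PUSH 60  -> 0 60
STORE 0  -> 0
PUSH 1   -> 0 1
POP      -> 0
NEG      -> 0
DUP      -> 0 0
LOAD 0   -> 0 0 60
NEG      -> 0 0 -60
SWAP     -> 0 -60 0
STORE 2  -> 0 -60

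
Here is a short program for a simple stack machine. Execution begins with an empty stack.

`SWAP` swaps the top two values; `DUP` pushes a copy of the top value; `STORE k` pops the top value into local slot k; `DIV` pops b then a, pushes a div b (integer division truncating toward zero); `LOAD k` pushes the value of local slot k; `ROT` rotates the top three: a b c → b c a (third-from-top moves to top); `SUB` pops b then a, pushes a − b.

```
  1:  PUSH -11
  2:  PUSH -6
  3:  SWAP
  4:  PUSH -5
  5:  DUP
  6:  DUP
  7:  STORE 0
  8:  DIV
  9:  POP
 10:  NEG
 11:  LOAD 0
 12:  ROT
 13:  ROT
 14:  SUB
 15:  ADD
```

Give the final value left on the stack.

-22

PUSH -11 → -11
PUSH -6  → -11 -6
SWAP     → -6 -11
PUSH -5  → -6 -11 -5
DUP      → -6 -11 -5 -5
DUP      → -6 -11 -5 -5 -5
STORE 0  → -6 -11 -5 -5
DIV      → -6 -11 1
POP      → -6 -11
NEG      → -6 11
LOAD 0   → -6 11 -5
ROT      → 11 -5 -6
ROT      → -5 -6 11
SUB      → -5 -17
ADD      → -22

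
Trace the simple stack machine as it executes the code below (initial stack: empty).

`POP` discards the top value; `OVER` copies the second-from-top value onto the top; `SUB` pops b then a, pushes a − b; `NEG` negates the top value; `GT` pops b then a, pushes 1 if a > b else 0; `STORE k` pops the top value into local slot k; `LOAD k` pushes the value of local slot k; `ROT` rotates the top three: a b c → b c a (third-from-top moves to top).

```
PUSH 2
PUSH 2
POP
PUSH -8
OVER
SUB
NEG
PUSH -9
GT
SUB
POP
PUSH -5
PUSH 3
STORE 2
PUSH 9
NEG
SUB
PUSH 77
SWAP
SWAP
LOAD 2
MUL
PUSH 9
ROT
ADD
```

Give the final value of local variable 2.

PUSH 2  : [2]
PUSH 2  : [2, 2]
POP     : [2]
PUSH -8 : [2, -8]
OVER    : [2, -8, 2]
SUB     : [2, -10]
NEG     : [2, 10]
PUSH -9 : [2, 10, -9]
GT      : [2, 1]
SUB     : [1]
POP     : []
PUSH -5 : [-5]
PUSH 3  : [-5, 3]
STORE 2 : [-5]
PUSH 9  : [-5, 9]
NEG     : [-5, -9]
SUB     : [4]
PUSH 77 : [4, 77]
SWAP    : [77, 4]
SWAP    : [4, 77]
LOAD 2  : [4, 77, 3]
MUL     : [4, 231]
PUSH 9  : [4, 231, 9]
ROT     : [231, 9, 4]
ADD     : [231, 13]

3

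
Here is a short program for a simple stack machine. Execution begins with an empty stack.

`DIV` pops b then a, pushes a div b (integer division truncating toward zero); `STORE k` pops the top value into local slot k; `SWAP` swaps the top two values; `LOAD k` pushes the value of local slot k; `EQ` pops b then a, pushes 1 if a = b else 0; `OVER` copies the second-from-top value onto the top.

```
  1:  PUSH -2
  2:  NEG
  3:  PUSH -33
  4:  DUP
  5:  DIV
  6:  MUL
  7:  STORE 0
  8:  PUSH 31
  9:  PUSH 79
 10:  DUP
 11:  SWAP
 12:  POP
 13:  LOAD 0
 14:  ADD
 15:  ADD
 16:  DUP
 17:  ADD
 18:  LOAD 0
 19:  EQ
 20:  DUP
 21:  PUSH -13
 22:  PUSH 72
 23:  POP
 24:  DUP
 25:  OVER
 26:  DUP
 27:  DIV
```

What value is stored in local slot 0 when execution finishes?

2

PUSH -2  -> -2
NEG      -> 2
PUSH -33 -> 2 -33
DUP      -> 2 -33 -33
DIV      -> 2 1
MUL      -> 2
STORE 0  -> (empty)
PUSH 31  -> 31
PUSH 79  -> 31 79
DUP      -> 31 79 79
SWAP     -> 31 79 79
POP      -> 31 79
LOAD 0   -> 31 79 2
ADD      -> 31 81
ADD      -> 112
DUP      -> 112 112
ADD      -> 224
LOAD 0   -> 224 2
EQ       -> 0
DUP      -> 0 0
PUSH -13 -> 0 0 -13
PUSH 72  -> 0 0 -13 72
POP      -> 0 0 -13
DUP      -> 0 0 -13 -13
OVER     -> 0 0 -13 -13 -13
DUP      -> 0 0 -13 -13 -13 -13
DIV      -> 0 0 -13 -13 1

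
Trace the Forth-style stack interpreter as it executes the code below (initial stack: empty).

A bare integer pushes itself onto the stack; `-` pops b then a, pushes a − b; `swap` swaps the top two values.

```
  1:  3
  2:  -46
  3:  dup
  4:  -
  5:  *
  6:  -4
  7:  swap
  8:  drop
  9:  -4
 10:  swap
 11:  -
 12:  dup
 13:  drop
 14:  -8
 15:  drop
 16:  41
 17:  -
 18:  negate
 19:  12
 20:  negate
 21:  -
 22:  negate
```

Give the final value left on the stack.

-53

3      : [3]
-46    : [3, -46]
dup    : [3, -46, -46]
-      : [3, 0]
*      : [0]
-4     : [0, -4]
swap   : [-4, 0]
drop   : [-4]
-4     : [-4, -4]
swap   : [-4, -4]
-      : [0]
dup    : [0, 0]
drop   : [0]
-8     : [0, -8]
drop   : [0]
41     : [0, 41]
-      : [-41]
negate : [41]
12     : [41, 12]
negate : [41, -12]
-      : [53]
negate : [-53]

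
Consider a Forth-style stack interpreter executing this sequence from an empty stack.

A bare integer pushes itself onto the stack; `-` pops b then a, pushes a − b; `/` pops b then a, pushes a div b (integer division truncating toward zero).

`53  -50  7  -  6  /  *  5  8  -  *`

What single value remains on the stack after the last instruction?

1431

53  -> 53
-50 -> 53 -50
7   -> 53 -50 7
-   -> 53 -57
6   -> 53 -57 6
/   -> 53 -9
*   -> -477
5   -> -477 5
8   -> -477 5 8
-   -> -477 -3
*   -> 1431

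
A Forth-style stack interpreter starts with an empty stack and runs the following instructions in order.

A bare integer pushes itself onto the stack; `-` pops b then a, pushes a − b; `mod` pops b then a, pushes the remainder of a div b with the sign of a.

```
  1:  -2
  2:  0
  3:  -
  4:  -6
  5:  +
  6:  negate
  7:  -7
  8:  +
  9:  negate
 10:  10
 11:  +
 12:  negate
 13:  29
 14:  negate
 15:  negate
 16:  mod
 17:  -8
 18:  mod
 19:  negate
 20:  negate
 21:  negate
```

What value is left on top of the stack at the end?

1

-2     : -2
0      : -2 0
-      : -2
-6     : -2 -6
+      : -8
negate : 8
-7     : 8 -7
+      : 1
negate : -1
10     : -1 10
+      : 9
negate : -9
29     : -9 29
negate : -9 -29
negate : -9 29
mod    : -9
-8     : -9 -8
mod    : -1
negate : 1
negate : -1
negate : 1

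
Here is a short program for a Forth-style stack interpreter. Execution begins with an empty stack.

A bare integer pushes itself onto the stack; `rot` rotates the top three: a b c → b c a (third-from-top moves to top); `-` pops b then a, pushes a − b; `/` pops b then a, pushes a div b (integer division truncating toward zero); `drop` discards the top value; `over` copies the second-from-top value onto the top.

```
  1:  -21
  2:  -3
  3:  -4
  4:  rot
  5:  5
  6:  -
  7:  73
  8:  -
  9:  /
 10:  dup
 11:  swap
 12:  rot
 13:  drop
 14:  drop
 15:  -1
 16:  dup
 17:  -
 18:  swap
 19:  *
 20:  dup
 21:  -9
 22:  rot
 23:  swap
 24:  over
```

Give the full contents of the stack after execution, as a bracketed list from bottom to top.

[0, 0, -9, 0]

-21  : [-21]
-3   : [-21, -3]
-4   : [-21, -3, -4]
rot  : [-3, -4, -21]
5    : [-3, -4, -21, 5]
-    : [-3, -4, -26]
73   : [-3, -4, -26, 73]
-    : [-3, -4, -99]
/    : [-3, 0]
dup  : [-3, 0, 0]
swap : [-3, 0, 0]
rot  : [0, 0, -3]
drop : [0, 0]
drop : [0]
-1   : [0, -1]
dup  : [0, -1, -1]
-    : [0, 0]
swap : [0, 0]
*    : [0]
dup  : [0, 0]
-9   : [0, 0, -9]
rot  : [0, -9, 0]
swap : [0, 0, -9]
over : [0, 0, -9, 0]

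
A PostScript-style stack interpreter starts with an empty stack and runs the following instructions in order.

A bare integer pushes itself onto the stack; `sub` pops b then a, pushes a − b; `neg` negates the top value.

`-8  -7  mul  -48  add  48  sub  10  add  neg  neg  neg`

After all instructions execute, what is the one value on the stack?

-8  -> [-8]
-7  -> [-8, -7]
mul -> [56]
-48 -> [56, -48]
add -> [8]
48  -> [8, 48]
sub -> [-40]
10  -> [-40, 10]
add -> [-30]
neg -> [30]
neg -> [-30]
neg -> [30]

30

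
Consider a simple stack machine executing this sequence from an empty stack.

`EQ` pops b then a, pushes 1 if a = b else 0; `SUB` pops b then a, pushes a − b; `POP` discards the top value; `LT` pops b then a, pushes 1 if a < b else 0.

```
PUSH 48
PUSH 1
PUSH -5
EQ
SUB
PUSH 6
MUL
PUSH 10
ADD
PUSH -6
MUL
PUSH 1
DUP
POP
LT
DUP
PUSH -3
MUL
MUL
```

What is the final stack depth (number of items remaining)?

PUSH 48 -> [48]
PUSH 1  -> [48, 1]
PUSH -5 -> [48, 1, -5]
EQ      -> [48, 0]
SUB     -> [48]
PUSH 6  -> [48, 6]
MUL     -> [288]
PUSH 10 -> [288, 10]
ADD     -> [298]
PUSH -6 -> [298, -6]
MUL     -> [-1788]
PUSH 1  -> [-1788, 1]
DUP     -> [-1788, 1, 1]
POP     -> [-1788, 1]
LT      -> [1]
DUP     -> [1, 1]
PUSH -3 -> [1, 1, -3]
MUL     -> [1, -3]
MUL     -> [-3]

1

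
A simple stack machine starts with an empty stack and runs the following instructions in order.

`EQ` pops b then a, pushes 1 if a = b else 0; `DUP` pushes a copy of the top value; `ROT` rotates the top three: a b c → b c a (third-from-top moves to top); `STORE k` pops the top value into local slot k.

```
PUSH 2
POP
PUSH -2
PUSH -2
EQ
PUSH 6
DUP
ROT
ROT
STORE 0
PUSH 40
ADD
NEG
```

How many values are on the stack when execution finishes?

PUSH 2  : 2
POP     : (empty)
PUSH -2 : -2
PUSH -2 : -2 -2
EQ      : 1
PUSH 6  : 1 6
DUP     : 1 6 6
ROT     : 6 6 1
ROT     : 6 1 6
STORE 0 : 6 1
PUSH 40 : 6 1 40
ADD     : 6 41
NEG     : 6 -41

2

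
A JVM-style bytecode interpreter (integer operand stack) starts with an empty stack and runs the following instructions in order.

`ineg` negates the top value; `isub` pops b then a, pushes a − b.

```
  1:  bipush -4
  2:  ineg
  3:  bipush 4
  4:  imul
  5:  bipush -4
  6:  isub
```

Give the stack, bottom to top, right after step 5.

bipush -4 -> -4
ineg      -> 4
bipush 4  -> 4 4
imul      -> 16
bipush -4 -> 16 -4

[16, -4]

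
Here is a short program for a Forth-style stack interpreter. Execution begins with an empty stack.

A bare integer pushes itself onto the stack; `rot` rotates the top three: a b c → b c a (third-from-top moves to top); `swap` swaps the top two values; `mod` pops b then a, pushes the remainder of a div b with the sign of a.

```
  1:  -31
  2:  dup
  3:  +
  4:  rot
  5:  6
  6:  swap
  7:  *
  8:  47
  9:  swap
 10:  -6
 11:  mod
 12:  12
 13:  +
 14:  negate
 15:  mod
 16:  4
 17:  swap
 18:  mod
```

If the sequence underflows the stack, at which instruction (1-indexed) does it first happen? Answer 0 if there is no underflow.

4

-31 -> -31
dup -> -31 -31
+   -> -62
rot  — needs 3 operands, stack has 1 → underflow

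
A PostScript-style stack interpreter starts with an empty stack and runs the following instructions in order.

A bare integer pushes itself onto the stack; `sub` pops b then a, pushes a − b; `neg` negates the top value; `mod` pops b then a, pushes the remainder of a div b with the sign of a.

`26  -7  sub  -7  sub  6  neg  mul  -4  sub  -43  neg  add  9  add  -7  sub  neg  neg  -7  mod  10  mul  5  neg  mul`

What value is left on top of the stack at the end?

26  → [26]
-7  → [26, -7]
sub → [33]
-7  → [33, -7]
sub → [40]
6   → [40, 6]
neg → [40, -6]
mul → [-240]
-4  → [-240, -4]
sub → [-236]
-43 → [-236, -43]
neg → [-236, 43]
add → [-193]
9   → [-193, 9]
add → [-184]
-7  → [-184, -7]
sub → [-177]
neg → [177]
neg → [-177]
-7  → [-177, -7]
mod → [-2]
10  → [-2, 10]
mul → [-20]
5   → [-20, 5]
neg → [-20, -5]
mul → [100]

100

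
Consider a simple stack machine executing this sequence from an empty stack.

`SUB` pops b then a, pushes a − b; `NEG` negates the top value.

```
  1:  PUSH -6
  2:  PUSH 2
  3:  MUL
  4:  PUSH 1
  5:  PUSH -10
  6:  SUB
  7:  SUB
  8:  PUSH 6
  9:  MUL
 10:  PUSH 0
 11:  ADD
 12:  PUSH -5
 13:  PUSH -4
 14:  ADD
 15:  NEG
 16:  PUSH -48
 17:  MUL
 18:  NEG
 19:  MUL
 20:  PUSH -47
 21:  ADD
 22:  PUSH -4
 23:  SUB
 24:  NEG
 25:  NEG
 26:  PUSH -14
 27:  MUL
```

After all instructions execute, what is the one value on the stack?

835226

PUSH -6  -> -6
PUSH 2   -> -6 2
MUL      -> -12
PUSH 1   -> -12 1
PUSH -10 -> -12 1 -10
SUB      -> -12 11
SUB      -> -23
PUSH 6   -> -23 6
MUL      -> -138
PUSH 0   -> -138 0
ADD      -> -138
PUSH -5  -> -138 -5
PUSH -4  -> -138 -5 -4
ADD      -> -138 -9
NEG      -> -138 9
PUSH -48 -> -138 9 -48
MUL      -> -138 -432
NEG      -> -138 432
MUL      -> -59616
PUSH -47 -> -59616 -47
ADD      -> -59663
PUSH -4  -> -59663 -4
SUB      -> -59659
NEG      -> 59659
NEG      -> -59659
PUSH -14 -> -59659 -14
MUL      -> 835226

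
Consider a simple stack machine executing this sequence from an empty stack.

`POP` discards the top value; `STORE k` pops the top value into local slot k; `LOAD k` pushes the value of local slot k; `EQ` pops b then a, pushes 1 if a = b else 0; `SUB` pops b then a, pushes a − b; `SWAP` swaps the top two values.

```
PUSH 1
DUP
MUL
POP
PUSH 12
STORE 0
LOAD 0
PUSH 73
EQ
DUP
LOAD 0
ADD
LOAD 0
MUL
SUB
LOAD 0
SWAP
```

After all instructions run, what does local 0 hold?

PUSH 1  : [1]
DUP     : [1, 1]
MUL     : [1]
POP     : []
PUSH 12 : [12]
STORE 0 : []
LOAD 0  : [12]
PUSH 73 : [12, 73]
EQ      : [0]
DUP     : [0, 0]
LOAD 0  : [0, 0, 12]
ADD     : [0, 12]
LOAD 0  : [0, 12, 12]
MUL     : [0, 144]
SUB     : [-144]
LOAD 0  : [-144, 12]
SWAP    : [12, -144]

12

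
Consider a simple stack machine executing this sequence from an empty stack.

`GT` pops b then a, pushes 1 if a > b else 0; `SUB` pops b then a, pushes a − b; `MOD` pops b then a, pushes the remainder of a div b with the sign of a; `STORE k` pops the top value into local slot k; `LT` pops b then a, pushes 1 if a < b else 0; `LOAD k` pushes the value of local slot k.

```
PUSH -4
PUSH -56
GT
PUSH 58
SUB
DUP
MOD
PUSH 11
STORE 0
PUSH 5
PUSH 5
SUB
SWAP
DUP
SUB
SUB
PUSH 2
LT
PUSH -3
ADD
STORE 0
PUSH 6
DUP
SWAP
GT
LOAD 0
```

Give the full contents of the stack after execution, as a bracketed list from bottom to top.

PUSH -4  -> -4
PUSH -56 -> -4 -56
GT       -> 1
PUSH 58  -> 1 58
SUB      -> -57
DUP      -> -57 -57
MOD      -> 0
PUSH 11  -> 0 11
STORE 0  -> 0
PUSH 5   -> 0 5
PUSH 5   -> 0 5 5
SUB      -> 0 0
SWAP     -> 0 0
DUP      -> 0 0 0
SUB      -> 0 0
SUB      -> 0
PUSH 2   -> 0 2
LT       -> 1
PUSH -3  -> 1 -3
ADD      -> -2
STORE 0  -> (empty)
PUSH 6   -> 6
DUP      -> 6 6
SWAP     -> 6 6
GT       -> 0
LOAD 0   -> 0 -2

[0, -2]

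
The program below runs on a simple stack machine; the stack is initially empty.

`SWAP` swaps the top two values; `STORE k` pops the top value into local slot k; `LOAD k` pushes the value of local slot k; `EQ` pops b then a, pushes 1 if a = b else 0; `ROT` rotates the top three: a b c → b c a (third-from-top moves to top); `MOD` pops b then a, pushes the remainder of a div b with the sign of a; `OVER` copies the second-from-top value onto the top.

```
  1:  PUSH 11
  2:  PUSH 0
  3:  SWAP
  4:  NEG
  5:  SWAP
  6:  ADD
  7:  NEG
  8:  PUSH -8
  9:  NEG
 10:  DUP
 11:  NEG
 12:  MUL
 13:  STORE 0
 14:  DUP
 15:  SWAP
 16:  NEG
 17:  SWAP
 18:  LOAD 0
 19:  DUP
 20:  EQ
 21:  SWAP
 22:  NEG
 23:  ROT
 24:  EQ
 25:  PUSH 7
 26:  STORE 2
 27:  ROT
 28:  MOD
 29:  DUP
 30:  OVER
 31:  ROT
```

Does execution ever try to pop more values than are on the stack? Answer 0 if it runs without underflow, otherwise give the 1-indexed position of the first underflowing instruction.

27

PUSH 11  11
PUSH 0   11 0
SWAP     0 11
NEG      0 -11
SWAP     -11 0
ADD      -11
NEG      11
PUSH -8  11 -8
NEG      11 8
DUP      11 8 8
NEG      11 8 -8
MUL      11 -64
STORE 0  11
DUP      11 11
SWAP     11 11
NEG      11 -11
SWAP     -11 11
LOAD 0   -11 11 -64
DUP      -11 11 -64 -64
EQ       -11 11 1
SWAP     -11 1 11
NEG      -11 1 -11
ROT      1 -11 -11
EQ       1 1
PUSH 7   1 1 7
STORE 2  1 1
ROT  — needs 3 operands, stack has 2 → underflow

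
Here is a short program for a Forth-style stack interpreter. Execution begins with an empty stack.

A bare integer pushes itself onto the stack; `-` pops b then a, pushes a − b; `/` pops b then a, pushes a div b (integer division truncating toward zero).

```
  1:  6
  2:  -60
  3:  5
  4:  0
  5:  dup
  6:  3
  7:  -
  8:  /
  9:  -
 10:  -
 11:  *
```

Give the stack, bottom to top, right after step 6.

6   → [6]
-60 → [6, -60]
5   → [6, -60, 5]
0   → [6, -60, 5, 0]
dup → [6, -60, 5, 0, 0]
3   → [6, -60, 5, 0, 0, 3]

[6, -60, 5, 0, 0, 3]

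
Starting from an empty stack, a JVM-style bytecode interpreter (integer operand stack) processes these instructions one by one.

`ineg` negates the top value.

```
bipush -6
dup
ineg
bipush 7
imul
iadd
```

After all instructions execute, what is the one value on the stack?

36

bipush -6 → [-6]
dup       → [-6, -6]
ineg      → [-6, 6]
bipush 7  → [-6, 6, 7]
imul      → [-6, 42]
iadd      → [36]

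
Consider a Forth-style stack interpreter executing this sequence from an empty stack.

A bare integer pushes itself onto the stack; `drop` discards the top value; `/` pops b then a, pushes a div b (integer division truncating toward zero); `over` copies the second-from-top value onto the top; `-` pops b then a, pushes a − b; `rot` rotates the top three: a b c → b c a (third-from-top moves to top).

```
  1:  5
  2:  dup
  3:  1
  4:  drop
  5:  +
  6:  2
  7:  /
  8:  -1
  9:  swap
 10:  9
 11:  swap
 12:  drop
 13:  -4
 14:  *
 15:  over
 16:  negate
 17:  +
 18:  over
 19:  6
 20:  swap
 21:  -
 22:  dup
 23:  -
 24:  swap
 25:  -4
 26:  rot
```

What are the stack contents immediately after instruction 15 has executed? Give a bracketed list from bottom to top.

5    -> 5
dup  -> 5 5
1    -> 5 5 1
drop -> 5 5
+    -> 10
2    -> 10 2
/    -> 5
-1   -> 5 -1
swap -> -1 5
9    -> -1 5 9
swap -> -1 9 5
drop -> -1 9
-4   -> -1 9 -4
*    -> -1 -36
over -> -1 -36 -1

[-1, -36, -1]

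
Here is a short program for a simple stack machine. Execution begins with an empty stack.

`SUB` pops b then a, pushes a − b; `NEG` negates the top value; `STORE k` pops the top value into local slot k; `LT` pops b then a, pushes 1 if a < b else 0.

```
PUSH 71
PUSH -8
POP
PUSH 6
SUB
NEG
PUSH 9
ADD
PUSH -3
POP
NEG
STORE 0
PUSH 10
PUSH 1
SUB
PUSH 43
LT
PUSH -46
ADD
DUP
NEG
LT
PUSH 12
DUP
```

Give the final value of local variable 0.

PUSH 71  : [71]
PUSH -8  : [71, -8]
POP      : [71]
PUSH 6   : [71, 6]
SUB      : [65]
NEG      : [-65]
PUSH 9   : [-65, 9]
ADD      : [-56]
PUSH -3  : [-56, -3]
POP      : [-56]
NEG      : [56]
STORE 0  : []
PUSH 10  : [10]
PUSH 1   : [10, 1]
SUB      : [9]
PUSH 43  : [9, 43]
LT       : [1]
PUSH -46 : [1, -46]
ADD      : [-45]
DUP      : [-45, -45]
NEG      : [-45, 45]
LT       : [1]
PUSH 12  : [1, 12]
DUP      : [1, 12, 12]

56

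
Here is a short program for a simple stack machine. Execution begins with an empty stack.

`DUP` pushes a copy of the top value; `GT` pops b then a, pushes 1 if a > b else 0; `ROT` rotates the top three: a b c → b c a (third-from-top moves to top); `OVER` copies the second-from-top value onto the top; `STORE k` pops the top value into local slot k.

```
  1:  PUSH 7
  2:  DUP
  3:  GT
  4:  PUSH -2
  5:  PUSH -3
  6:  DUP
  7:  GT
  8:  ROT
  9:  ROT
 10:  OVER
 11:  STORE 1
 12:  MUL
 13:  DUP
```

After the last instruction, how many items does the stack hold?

PUSH 7  → [7]
DUP     → [7, 7]
GT      → [0]
PUSH -2 → [0, -2]
PUSH -3 → [0, -2, -3]
DUP     → [0, -2, -3, -3]
GT      → [0, -2, 0]
ROT     → [-2, 0, 0]
ROT     → [0, 0, -2]
OVER    → [0, 0, -2, 0]
STORE 1 → [0, 0, -2]
MUL     → [0, 0]
DUP     → [0, 0, 0]

3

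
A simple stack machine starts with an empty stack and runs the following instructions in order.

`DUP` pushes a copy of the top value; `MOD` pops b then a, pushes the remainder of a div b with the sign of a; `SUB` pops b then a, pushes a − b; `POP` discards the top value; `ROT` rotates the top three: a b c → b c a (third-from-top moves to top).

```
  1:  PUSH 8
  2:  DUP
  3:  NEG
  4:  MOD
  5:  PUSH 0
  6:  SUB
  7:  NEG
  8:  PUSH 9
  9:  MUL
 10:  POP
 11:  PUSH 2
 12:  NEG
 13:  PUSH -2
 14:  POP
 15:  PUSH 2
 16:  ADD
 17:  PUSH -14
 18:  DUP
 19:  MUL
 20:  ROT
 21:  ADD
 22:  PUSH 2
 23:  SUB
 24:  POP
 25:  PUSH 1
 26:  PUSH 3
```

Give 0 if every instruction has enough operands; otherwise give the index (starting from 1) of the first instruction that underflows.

PUSH 8   : 8
DUP      : 8 8
NEG      : 8 -8
MOD      : 0
PUSH 0   : 0 0
SUB      : 0
NEG      : 0
PUSH 9   : 0 9
MUL      : 0
POP      : (empty)
PUSH 2   : 2
NEG      : -2
PUSH -2  : -2 -2
POP      : -2
PUSH 2   : -2 2
ADD      : 0
PUSH -14 : 0 -14
DUP      : 0 -14 -14
MUL      : 0 196
ROT  — needs 3 operands, stack has 2 → underflow

20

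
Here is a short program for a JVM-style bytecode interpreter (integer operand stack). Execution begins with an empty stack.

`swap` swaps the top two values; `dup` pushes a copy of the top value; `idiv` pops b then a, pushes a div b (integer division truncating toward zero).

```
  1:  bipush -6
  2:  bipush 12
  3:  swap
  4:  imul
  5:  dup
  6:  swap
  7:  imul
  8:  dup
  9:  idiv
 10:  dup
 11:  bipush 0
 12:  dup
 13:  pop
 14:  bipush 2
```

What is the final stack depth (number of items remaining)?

bipush -6  -6
bipush 12  -6 12
swap       12 -6
imul       -72
dup        -72 -72
swap       -72 -72
imul       5184
dup        5184 5184
idiv       1
dup        1 1
bipush 0   1 1 0
dup        1 1 0 0
pop        1 1 0
bipush 2   1 1 0 2

4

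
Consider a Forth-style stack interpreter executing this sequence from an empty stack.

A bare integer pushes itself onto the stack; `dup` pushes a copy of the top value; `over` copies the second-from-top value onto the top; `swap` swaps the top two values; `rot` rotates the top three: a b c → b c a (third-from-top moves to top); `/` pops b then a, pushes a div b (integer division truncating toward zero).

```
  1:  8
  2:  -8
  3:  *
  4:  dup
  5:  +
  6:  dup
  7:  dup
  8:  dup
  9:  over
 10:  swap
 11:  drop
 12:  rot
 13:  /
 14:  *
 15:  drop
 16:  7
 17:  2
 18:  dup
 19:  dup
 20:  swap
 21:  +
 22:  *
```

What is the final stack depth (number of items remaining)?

3

8    : 8
-8   : 8 -8
*    : -64
dup  : -64 -64
+    : -128
dup  : -128 -128
dup  : -128 -128 -128
dup  : -128 -128 -128 -128
over : -128 -128 -128 -128 -128
swap : -128 -128 -128 -128 -128
drop : -128 -128 -128 -128
rot  : -128 -128 -128 -128
/    : -128 -128 1
*    : -128 -128
drop : -128
7    : -128 7
2    : -128 7 2
dup  : -128 7 2 2
dup  : -128 7 2 2 2
swap : -128 7 2 2 2
+    : -128 7 2 4
*    : -128 7 8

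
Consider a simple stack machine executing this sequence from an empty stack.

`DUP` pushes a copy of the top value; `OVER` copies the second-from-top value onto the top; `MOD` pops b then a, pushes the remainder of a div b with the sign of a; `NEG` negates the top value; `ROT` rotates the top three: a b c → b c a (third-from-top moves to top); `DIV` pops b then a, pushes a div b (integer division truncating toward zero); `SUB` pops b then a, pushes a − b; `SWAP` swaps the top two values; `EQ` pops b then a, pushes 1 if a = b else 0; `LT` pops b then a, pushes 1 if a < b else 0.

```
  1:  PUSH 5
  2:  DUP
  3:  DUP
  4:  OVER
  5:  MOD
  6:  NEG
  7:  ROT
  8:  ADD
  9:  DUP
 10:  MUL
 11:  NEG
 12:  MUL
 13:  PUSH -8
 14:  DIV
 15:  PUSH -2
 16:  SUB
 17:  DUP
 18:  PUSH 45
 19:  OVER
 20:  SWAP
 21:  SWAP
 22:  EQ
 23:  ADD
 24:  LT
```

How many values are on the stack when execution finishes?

1

PUSH 5   5
DUP      5 5
DUP      5 5 5
OVER     5 5 5 5
MOD      5 5 0
NEG      5 5 0
ROT      5 0 5
ADD      5 5
DUP      5 5 5
MUL      5 25
NEG      5 -25
MUL      -125
PUSH -8  -125 -8
DIV      15
PUSH -2  15 -2
SUB      17
DUP      17 17
PUSH 45  17 17 45
OVER     17 17 45 17
SWAP     17 17 17 45
SWAP     17 17 45 17
EQ       17 17 0
ADD      17 17
LT       0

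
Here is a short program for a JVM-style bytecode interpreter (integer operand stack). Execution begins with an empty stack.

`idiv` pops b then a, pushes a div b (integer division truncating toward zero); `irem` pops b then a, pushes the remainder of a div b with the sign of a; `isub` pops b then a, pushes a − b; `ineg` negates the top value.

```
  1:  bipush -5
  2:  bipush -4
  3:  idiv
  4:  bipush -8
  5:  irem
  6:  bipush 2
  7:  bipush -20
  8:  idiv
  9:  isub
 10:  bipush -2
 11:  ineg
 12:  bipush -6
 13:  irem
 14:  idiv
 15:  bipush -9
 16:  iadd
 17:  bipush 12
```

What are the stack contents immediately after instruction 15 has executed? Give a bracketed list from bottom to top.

[0, -9]

bipush -5  -> [-5]
bipush -4  -> [-5, -4]
idiv       -> [1]
bipush -8  -> [1, -8]
irem       -> [1]
bipush 2   -> [1, 2]
bipush -20 -> [1, 2, -20]
idiv       -> [1, 0]
isub       -> [1]
bipush -2  -> [1, -2]
ineg       -> [1, 2]
bipush -6  -> [1, 2, -6]
irem       -> [1, 2]
idiv       -> [0]
bipush -9  -> [0, -9]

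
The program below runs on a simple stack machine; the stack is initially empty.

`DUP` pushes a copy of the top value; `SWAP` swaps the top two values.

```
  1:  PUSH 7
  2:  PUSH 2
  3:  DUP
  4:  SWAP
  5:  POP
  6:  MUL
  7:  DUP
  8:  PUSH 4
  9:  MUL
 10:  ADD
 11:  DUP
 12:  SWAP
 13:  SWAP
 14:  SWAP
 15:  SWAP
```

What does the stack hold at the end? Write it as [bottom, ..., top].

[70, 70]

PUSH 7 -> 7
PUSH 2 -> 7 2
DUP    -> 7 2 2
SWAP   -> 7 2 2
POP    -> 7 2
MUL    -> 14
DUP    -> 14 14
PUSH 4 -> 14 14 4
MUL    -> 14 56
ADD    -> 70
DUP    -> 70 70
SWAP   -> 70 70
SWAP   -> 70 70
SWAP   -> 70 70
SWAP   -> 70 70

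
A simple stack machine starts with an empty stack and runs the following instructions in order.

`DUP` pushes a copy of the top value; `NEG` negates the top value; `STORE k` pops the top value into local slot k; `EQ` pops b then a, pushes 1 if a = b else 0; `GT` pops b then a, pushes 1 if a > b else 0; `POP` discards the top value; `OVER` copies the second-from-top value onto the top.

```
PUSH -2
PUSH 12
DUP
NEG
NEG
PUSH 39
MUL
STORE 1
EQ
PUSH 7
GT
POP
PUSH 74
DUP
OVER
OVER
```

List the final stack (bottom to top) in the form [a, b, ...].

[74, 74, 74, 74]

PUSH -2 → [-2]
PUSH 12 → [-2, 12]
DUP     → [-2, 12, 12]
NEG     → [-2, 12, -12]
NEG     → [-2, 12, 12]
PUSH 39 → [-2, 12, 12, 39]
MUL     → [-2, 12, 468]
STORE 1 → [-2, 12]
EQ      → [0]
PUSH 7  → [0, 7]
GT      → [0]
POP     → []
PUSH 74 → [74]
DUP     → [74, 74]
OVER    → [74, 74, 74]
OVER    → [74, 74, 74, 74]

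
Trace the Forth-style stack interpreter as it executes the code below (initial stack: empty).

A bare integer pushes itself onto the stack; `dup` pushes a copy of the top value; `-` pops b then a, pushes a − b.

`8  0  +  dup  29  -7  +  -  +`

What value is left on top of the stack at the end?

8   → 8
0   → 8 0
+   → 8
dup → 8 8
29  → 8 8 29
-7  → 8 8 29 -7
+   → 8 8 22
-   → 8 -14
+   → -6

-6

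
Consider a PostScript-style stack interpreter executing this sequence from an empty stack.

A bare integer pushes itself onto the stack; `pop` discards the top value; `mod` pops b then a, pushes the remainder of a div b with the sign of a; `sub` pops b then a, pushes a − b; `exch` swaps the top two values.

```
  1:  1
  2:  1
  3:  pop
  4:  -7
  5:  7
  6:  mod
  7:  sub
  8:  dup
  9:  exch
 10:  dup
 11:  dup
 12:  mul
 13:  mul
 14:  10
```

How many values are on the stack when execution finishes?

3

1     1
1     1 1
pop   1
-7    1 -7
7     1 -7 7
mod   1 0
sub   1
dup   1 1
exch  1 1
dup   1 1 1
dup   1 1 1 1
mul   1 1 1
mul   1 1
10    1 1 10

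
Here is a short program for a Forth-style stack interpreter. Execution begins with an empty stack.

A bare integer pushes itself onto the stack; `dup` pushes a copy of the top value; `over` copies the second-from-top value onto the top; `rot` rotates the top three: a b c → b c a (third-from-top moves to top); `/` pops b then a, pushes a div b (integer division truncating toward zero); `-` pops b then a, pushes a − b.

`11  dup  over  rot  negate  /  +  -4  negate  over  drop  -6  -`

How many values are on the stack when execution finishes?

11      [11]
dup     [11, 11]
over    [11, 11, 11]
rot     [11, 11, 11]
negate  [11, 11, -11]
/       [11, -1]
+       [10]
-4      [10, -4]
negate  [10, 4]
over    [10, 4, 10]
drop    [10, 4]
-6      [10, 4, -6]
-       [10, 10]

2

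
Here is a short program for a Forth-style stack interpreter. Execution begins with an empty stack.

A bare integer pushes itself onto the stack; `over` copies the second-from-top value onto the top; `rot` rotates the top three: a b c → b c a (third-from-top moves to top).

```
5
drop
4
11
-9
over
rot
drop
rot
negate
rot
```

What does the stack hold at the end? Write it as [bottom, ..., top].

5       [5]
drop    []
4       [4]
11      [4, 11]
-9      [4, 11, -9]
over    [4, 11, -9, 11]
rot     [4, -9, 11, 11]
drop    [4, -9, 11]
rot     [-9, 11, 4]
negate  [-9, 11, -4]
rot     [11, -4, -9]

[11, -4, -9]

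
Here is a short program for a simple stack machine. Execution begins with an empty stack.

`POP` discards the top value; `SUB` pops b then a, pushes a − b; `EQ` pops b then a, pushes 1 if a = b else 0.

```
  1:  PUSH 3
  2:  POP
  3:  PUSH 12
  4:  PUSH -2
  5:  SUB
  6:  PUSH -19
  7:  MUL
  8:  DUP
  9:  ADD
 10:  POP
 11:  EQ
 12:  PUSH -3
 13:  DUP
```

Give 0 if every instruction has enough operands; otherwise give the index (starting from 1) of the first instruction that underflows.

PUSH 3   -> 3
POP      -> (empty)
PUSH 12  -> 12
PUSH -2  -> 12 -2
SUB      -> 14
PUSH -19 -> 14 -19
MUL      -> -266
DUP      -> -266 -266
ADD      -> -532
POP      -> (empty)
EQ  — needs 2 operands, stack has 0 → underflow

11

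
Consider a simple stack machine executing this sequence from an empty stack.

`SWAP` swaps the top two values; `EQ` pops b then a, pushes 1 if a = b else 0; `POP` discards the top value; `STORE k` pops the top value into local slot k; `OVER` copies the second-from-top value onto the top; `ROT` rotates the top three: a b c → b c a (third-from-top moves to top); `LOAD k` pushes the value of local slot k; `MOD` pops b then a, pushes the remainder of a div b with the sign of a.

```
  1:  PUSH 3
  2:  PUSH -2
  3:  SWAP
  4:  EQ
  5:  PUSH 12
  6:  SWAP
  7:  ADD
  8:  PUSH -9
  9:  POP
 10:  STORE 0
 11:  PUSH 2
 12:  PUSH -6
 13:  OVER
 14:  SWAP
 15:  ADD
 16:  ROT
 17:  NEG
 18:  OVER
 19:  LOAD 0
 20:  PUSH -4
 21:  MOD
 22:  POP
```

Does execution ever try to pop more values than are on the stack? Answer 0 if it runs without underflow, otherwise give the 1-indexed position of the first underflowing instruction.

16

PUSH 3   3
PUSH -2  3 -2
SWAP     -2 3
EQ       0
PUSH 12  0 12
SWAP     12 0
ADD      12
PUSH -9  12 -9
POP      12
STORE 0  (empty)
PUSH 2   2
PUSH -6  2 -6
OVER     2 -6 2
SWAP     2 2 -6
ADD      2 -4
ROT  — needs 3 operands, stack has 2 → underflow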